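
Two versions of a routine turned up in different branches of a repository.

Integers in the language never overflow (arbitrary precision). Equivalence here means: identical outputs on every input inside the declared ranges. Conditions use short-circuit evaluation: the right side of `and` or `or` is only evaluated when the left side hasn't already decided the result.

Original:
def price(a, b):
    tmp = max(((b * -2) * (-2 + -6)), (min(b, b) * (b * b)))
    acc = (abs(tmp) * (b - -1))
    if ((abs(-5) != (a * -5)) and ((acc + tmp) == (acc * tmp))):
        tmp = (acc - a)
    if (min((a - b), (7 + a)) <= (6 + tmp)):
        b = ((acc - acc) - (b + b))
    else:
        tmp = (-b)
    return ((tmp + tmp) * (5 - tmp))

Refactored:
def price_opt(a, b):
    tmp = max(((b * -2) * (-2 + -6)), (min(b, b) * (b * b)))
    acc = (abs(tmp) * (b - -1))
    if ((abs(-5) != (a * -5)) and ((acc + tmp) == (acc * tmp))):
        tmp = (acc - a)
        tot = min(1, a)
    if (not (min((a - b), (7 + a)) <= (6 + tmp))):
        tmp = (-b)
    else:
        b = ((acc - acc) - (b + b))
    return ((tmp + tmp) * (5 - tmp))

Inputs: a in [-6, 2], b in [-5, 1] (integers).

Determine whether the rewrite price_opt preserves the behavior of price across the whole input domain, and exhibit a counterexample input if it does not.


Comparing the listings, the differences include: local variable names differ; boolean connective usage differs; constant usage differs; statement counts differ; min/max/abs usage differs.
Spot check at a=-6, b=-1 — price: tmp := -1 | acc := 0 | ((abs(-5) != (a * -5)) and ((acc + tmp) == (acc * tmp))): false | (min((a - b), (7 + a)) <= (6 + tmp)): true | b := 2 | result -12. price_opt: tmp := -1 | acc := 0 | ((abs(-5) != (a * -5)) and ((acc + tmp) == (acc * tmp))): false | (not (min((a - b), (7 + a)) <= (6 + tmp))): false | b := 2 | result -12. Both give -12.
Across all 63 domain points the two functions coincide.
verdict: equivalent


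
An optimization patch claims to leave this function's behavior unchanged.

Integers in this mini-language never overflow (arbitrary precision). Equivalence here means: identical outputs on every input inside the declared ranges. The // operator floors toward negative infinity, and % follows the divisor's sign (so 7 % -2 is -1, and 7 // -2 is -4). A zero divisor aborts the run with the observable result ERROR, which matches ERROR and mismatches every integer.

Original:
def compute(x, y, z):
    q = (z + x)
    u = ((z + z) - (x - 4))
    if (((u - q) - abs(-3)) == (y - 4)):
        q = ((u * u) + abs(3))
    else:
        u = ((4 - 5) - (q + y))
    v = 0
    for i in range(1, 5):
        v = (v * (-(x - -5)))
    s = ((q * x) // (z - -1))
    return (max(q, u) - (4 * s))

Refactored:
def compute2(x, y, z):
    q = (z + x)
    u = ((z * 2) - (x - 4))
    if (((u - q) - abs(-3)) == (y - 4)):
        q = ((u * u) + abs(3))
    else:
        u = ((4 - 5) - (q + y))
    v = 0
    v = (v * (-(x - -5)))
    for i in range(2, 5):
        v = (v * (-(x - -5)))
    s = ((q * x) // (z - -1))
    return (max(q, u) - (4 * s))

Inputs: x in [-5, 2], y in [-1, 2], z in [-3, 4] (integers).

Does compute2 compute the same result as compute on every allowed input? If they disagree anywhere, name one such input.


Equivalent — the differences include loop structure differs, and arithmetic usage differs, and constant usage differs, and statement counts differ, yet no declared input distinguishes the two.
Tracing x=-1, y=1, z=-3: compute: q = -4; u = -1; (((u - q) - abs(-3)) == (y - 4)) -> false; u = 2; v = 0; [i=1]; v = 0; [i=2]; v = 0; [i=3]; v = 0; [i=4]; v = 0; s = -2; return 10 | compute2: q = -4; u = -1; (((u - q) - abs(-3)) == (y - 4)) -> false; u = 2; v = 0; v = 0; [i=2]; v = 0; [i=3]; v = 0; [i=4]; v = 0; s = -2; return 10 — matching result 10.
Checked all 256 inputs in the declared domain: the outputs agree on every one.
verdict: equivalent


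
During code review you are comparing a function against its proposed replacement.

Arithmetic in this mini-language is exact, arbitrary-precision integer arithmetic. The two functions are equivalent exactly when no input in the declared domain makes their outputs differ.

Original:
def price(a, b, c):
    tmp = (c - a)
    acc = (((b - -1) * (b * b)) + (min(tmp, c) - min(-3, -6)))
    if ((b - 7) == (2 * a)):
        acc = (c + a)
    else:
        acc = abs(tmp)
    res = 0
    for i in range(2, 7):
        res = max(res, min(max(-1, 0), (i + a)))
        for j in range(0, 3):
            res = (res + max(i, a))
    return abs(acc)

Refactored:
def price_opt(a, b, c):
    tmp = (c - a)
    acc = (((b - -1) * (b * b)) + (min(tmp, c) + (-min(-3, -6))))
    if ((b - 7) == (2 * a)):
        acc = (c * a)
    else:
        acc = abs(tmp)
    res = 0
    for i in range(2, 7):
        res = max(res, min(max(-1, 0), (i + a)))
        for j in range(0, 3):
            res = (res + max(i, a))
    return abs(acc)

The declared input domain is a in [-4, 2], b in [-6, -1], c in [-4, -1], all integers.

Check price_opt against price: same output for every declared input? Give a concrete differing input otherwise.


Input a=-4, b=-1, c=-4: 8 from price versus 16 from price_opt.
verdict: not equivalent; witness: a=-4, b=-1, c=-4


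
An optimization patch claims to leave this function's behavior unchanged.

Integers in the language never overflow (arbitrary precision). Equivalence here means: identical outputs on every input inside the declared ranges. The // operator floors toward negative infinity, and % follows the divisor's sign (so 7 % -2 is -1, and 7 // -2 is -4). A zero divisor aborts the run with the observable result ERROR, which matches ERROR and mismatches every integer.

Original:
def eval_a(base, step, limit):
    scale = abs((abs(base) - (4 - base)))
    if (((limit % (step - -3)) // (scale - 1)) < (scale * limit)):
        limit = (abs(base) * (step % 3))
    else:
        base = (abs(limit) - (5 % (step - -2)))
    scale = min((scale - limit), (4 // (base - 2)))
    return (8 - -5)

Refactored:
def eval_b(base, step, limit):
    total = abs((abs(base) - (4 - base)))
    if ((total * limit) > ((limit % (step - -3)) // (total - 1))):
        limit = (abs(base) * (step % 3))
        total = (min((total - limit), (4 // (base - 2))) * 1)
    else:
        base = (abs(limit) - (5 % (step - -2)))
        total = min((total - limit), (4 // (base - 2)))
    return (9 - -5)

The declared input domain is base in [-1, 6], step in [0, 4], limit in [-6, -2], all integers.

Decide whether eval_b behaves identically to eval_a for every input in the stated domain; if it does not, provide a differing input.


Not equivalent: base=-1, step=0, limit=-6 separates them (13 vs 14).
eval_a: scale := 4 | (((limit % (step - -3)) // (scale - 1)) < (scale * limit)): false | base := 5 | scale := 1 | result 13
eval_b: total := 4 | ((total * limit) > ((limit % (step - -3)) // (total - 1))): false | base := 5 | total := 1 | result 14
verdict: not equivalent; witness: base=-1, step=0, limit=-6


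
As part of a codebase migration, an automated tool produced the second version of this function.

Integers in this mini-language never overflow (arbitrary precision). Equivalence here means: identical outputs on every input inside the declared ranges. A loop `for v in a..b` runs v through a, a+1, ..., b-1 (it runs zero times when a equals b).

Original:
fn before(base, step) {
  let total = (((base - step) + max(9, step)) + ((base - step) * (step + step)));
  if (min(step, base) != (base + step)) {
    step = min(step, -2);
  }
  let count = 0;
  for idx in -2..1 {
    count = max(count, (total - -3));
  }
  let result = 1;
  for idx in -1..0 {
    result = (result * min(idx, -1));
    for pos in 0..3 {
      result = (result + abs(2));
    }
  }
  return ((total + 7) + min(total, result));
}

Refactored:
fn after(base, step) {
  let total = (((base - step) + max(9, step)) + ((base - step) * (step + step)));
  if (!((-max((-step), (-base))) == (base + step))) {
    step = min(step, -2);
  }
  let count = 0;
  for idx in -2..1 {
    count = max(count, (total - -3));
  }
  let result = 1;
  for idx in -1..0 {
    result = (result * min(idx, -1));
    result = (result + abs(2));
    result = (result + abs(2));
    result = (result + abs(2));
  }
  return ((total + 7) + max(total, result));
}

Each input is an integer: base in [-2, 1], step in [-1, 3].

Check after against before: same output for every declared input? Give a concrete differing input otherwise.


Run the pair on base=-2, step=-1.
before: total = 10; (min(step, base) != (base + step)) -> true; step = -2; count = 0; [idx=-2]; count = 13; [idx=-1]; count = 13; [idx=0]; count = 13; result = 1; [idx=-1]; result = -1; [pos=0]; result = 1; [pos=1]; result = 3; [pos=2]; result = 5; return 22
after: total = 10; (!((-max((-step), (-base))) == (base + step))) -> true; step = -2; count = 0; [idx=-2]; count = 13; [idx=-1]; count = 13; [idx=0]; count = 13; result = 1; [idx=-1]; result = -1; result = 1; result = 3; result = 5; return 27
22 and 27 differ, so these are not the same function on this domain.
verdict: not equivalent; witness: base=-2, step=-1


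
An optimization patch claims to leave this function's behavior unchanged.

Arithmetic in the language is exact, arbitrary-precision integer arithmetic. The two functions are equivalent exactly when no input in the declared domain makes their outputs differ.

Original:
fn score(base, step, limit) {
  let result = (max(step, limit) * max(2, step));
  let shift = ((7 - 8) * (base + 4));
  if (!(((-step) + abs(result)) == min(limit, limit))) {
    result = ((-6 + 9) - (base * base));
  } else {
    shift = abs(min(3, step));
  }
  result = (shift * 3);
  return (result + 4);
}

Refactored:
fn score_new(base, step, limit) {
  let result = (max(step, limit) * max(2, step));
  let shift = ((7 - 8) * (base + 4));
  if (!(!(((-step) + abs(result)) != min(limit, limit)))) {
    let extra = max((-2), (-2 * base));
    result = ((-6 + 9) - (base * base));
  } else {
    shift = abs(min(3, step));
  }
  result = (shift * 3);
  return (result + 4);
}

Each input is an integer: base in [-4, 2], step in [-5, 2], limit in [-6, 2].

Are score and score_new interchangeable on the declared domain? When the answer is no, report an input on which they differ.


Side by side, the visible changes include: local variable names differ; and min/max/abs usage differs; and arithmetic usage differs; and boolean connective usage differs; and constant usage differs; and statement counts differ; and comparison usage differs.
One worked example (base=0, step=-3, limit=-5) — score: result := -6 | shift := -4 | (!(((-step) + abs(result)) == min(limit, limit))): true | result := 3 | result := -12 | result -8; score_new: result := -6 | shift := -4 | (!(!(((-step) + abs(result)) != min(limit, limit)))): true | extra := 0 | result := 3 | result := -12 | result -8; agreement on -8.
Checked all 504 inputs in the declared domain: the outputs agree on every one.
verdict: equivalent


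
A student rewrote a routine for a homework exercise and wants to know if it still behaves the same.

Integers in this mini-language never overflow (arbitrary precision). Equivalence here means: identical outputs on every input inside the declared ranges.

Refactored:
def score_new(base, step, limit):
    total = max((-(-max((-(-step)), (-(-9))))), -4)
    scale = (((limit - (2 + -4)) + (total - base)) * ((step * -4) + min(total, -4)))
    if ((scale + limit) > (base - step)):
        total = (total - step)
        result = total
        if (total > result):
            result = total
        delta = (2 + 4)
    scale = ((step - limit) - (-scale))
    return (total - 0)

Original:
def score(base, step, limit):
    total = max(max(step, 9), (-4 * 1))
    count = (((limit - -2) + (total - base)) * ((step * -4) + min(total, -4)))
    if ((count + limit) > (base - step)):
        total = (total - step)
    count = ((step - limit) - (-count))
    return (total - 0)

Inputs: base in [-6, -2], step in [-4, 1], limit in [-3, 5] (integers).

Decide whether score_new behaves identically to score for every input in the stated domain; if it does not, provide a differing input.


Reading the diff, among the changes: statement counts differ, plus comparison usage differs, plus constant usage differs, plus local variable names differ, plus branching structure differs, plus arithmetic usage differs.
Spot check at base=-5, step=-4, limit=-1 — score: total=9, then count=180, then ((count + limit) > (base - step)) is true, then total=13, then count=177, then returns 13. score_new: total=9, then scale=180, then ((scale + limit) > (base - step)) is true, then total=13, then result=13, then (total > result) is false, then delta=6, then scale=177, then returns 13. Both give 13.
Every one of the 270 inputs gives matching results.
verdict: equivalent


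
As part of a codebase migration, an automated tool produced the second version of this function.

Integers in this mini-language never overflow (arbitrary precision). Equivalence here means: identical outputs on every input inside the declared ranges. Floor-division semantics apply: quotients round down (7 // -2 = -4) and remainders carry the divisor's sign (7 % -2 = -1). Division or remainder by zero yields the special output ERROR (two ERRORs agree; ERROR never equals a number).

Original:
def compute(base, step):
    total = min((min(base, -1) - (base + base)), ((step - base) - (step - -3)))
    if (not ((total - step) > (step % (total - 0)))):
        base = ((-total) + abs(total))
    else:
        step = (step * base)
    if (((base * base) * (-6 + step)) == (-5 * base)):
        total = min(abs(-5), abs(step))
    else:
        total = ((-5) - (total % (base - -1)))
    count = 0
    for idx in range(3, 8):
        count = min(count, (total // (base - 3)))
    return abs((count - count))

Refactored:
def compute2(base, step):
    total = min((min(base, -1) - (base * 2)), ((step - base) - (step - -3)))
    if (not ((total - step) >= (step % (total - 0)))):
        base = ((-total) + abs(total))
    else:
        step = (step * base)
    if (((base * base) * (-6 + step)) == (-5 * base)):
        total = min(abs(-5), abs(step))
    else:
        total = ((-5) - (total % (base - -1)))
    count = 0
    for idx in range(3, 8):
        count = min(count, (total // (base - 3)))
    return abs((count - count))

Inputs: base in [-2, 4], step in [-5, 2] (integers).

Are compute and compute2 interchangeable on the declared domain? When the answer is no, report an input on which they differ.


These are not equivalent — on base=-1, step=-2 the outputs split (0 vs ERROR).
compute: total = -2; (not ((total - step) > (step % (total - 0)))) -> true; base = 4; (((base * base) * (-6 + step)) == (-5 * base)) -> false; total = -8; count = 0; [idx=3]; count = -8; [idx=4]; count = -8; [idx=5]; count = -8; [idx=6]; count = -8; [idx=7]; count = -8; return 0
compute2: total = -2; (not ((total - step) >= (step % (total - 0)))) -> false; step = 2; (((base * base) * (-6 + step)) == (-5 * base)) -> false; division by zero -> ERROR
verdict: not equivalent; witness: base=-1, step=-2


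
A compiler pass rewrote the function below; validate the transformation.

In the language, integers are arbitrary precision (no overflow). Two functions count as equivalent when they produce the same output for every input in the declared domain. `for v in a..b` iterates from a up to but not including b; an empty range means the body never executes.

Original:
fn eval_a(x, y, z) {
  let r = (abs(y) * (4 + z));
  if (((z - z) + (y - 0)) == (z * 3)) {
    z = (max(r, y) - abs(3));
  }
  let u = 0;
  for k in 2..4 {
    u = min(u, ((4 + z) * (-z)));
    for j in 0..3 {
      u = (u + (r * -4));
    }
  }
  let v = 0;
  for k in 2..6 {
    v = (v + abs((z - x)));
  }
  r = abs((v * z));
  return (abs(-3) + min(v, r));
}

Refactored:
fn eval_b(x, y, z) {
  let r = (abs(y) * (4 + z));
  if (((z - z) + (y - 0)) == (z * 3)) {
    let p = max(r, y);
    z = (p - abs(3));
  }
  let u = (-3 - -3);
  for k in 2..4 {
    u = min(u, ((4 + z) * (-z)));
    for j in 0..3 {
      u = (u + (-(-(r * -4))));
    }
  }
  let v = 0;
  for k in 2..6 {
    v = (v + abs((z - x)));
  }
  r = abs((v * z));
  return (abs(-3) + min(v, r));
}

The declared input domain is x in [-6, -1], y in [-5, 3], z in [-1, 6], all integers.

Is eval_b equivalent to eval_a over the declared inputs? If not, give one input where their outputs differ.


The two are interchangeable: local variable names differ; statement counts differ; arithmetic usage differs; constant usage differs, and every declared input agrees.
One worked example (x=-2, y=-3, z=3) — eval_a: r = 21; (((z - z) + (y - 0)) == (z * 3)) -> false; u = 0; [k=2]; u = -21; [j=0]; u = -105; [j=1]; u = -189; [j=2]; u = -273; [k=3]; u = -273; [j=0]; u = -357; [j=1]; u = -441; [j=2]; u = -525; v = 0; [k=2]; v = 5; [k=3]; v = 10; [k=4]; v = 15; [k=5]; v = 20; r = 60; return 23; eval_b: r = 21; (((z - z) + (y - 0)) == (z * 3)) -> false; u = 0; [k=2]; u = -21; [j=0]; u = -105; [j=1]; u = -189; [j=2]; u = -273; [k=3]; u = -273; [j=0]; u = -357; [j=1]; u = -441; [j=2]; u = -525; v = 0; [k=2]; v = 5; [k=3]; v = 10; [k=4]; v = 15; [k=5]; v = 20; r = 60; return 23; agreement on 23.
Across all 432 domain points the two functions coincide.
verdict: equivalent


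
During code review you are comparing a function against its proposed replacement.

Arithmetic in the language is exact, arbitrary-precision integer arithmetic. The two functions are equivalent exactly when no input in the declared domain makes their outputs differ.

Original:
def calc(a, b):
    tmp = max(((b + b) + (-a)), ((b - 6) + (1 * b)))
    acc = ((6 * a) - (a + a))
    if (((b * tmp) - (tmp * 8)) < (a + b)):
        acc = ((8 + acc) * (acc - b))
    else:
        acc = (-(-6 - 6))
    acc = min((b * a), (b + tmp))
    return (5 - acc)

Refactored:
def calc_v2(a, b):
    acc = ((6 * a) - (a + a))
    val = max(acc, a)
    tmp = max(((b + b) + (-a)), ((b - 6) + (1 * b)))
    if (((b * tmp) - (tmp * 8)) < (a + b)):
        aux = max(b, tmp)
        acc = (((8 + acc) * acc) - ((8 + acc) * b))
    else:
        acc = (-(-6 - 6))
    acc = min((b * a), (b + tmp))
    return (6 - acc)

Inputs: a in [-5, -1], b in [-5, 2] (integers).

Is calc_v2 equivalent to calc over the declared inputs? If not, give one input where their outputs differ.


On input a=-5, b=-5, calc returns 15 while calc_v2 returns 16.
verdict: not equivalent; witness: a=-5, b=-5


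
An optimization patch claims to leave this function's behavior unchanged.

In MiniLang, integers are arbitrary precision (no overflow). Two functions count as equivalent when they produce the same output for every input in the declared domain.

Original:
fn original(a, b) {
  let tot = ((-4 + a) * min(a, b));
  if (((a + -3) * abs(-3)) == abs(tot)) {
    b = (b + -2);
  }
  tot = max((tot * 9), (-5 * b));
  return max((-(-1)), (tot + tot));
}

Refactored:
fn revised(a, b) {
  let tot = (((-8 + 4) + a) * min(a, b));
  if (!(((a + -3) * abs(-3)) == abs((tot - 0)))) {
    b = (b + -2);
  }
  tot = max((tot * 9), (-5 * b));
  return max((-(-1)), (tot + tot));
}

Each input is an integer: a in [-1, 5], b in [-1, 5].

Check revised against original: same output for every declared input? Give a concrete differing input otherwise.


Take a=0, b=0.
original: tot becomes 0; next (((a + -3) * abs(-3)) == abs(tot)) evaluates to false; next tot becomes 0; next final value 1
revised: tot becomes 0; next (!(((a + -3) * abs(-3)) == abs((tot - 0)))) evaluates to true; next b becomes -2; next tot becomes 10; next final value 20
1 != 20, so the rewrite changes behavior.
verdict: not equivalent; witness: a=0, b=0


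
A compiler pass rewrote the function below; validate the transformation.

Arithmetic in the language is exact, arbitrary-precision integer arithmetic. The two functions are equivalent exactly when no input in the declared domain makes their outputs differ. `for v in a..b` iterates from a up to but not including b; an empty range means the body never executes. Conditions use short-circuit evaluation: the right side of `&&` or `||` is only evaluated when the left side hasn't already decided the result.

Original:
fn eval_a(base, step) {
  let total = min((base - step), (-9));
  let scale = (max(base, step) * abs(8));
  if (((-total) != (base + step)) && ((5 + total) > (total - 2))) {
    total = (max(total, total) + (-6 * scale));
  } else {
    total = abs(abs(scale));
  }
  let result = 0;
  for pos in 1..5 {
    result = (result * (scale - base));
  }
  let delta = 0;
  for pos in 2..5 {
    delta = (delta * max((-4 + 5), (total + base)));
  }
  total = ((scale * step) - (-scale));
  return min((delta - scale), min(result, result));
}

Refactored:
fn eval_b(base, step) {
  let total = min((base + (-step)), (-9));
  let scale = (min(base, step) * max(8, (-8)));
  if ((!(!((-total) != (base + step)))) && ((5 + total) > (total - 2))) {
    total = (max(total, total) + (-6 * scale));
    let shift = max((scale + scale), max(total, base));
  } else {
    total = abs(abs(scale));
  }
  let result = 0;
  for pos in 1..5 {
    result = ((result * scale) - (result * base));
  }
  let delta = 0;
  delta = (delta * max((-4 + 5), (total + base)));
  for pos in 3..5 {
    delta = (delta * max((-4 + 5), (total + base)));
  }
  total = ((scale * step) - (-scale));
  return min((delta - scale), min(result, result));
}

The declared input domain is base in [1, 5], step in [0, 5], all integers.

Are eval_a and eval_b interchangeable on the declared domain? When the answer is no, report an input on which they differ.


These are not equivalent — on base=1, step=0 the outputs split (-8 vs 0).
eval_a: total becomes -9; next scale becomes 8; next (((-total) != (base + step)) && ((5 + total) > (total - 2))) evaluates to true; next total becomes -57; next result becomes 0; next at pos=1:; next result becomes 0; next at pos=2:; next result becomes 0; next at pos=3:; next result becomes 0; next at pos=4:; next result becomes 0; next delta becomes 0; next at pos=2:; next delta becomes 0; next at pos=3:; next delta becomes 0; next at pos=4:; next delta becomes 0; next total becomes 8; next final value -8
eval_b: total becomes -9; next scale becomes 0; next ((!(!((-total) != (base + step)))) && ((5 + total) > (total - 2))) evaluates to true; next total becomes -9; next shift becomes 1; next result becomes 0; next at pos=1:; next result becomes 0; next at pos=2:; next result becomes 0; next at pos=3:; next result becomes 0; next at pos=4:; next result becomes 0; next delta becomes 0; next delta becomes 0; next at pos=3:; next delta becomes 0; next at pos=4:; next delta becomes 0; next total becomes 0; next final value 0
verdict: not equivalent; witness: base=1, step=0


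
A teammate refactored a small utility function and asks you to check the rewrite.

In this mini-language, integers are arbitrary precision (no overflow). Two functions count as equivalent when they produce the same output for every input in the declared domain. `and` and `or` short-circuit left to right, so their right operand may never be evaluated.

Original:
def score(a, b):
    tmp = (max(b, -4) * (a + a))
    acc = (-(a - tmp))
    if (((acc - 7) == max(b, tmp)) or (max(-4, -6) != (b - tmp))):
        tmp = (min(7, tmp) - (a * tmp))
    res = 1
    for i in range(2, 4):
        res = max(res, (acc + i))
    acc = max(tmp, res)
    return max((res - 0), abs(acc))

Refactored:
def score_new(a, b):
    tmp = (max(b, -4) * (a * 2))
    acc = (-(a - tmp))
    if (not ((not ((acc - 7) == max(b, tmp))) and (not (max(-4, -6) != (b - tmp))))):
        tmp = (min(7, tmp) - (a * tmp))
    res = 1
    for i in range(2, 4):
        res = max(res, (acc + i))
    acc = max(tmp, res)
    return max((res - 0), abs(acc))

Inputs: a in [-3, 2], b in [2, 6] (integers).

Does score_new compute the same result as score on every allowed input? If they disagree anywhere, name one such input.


Behavior is preserved: although constant usage differs, and arithmetic usage differs, and boolean connective usage differs, the outputs never diverge.
Spot check at a=-3, b=6 — score: tmp := -36 | acc := -33 | (((acc - 7) == max(b, tmp)) or (max(-4, -6) != (b - tmp))): true | tmp := -144 | res := 1 | iter i=2: | res := 1 | iter i=3: | res := 1 | acc := 1 | result 1. score_new: tmp := -36 | acc := -33 | (not ((not ((acc - 7) == max(b, tmp))) and (not (max(-4, -6) != (b - tmp))))): true | tmp := -144 | res := 1 | iter i=2: | res := 1 | iter i=3: | res := 1 | acc := 1 | result 1. Both give 1.
An exhaustive pass over the 30 declared inputs shows identical outputs.
verdict: equivalent


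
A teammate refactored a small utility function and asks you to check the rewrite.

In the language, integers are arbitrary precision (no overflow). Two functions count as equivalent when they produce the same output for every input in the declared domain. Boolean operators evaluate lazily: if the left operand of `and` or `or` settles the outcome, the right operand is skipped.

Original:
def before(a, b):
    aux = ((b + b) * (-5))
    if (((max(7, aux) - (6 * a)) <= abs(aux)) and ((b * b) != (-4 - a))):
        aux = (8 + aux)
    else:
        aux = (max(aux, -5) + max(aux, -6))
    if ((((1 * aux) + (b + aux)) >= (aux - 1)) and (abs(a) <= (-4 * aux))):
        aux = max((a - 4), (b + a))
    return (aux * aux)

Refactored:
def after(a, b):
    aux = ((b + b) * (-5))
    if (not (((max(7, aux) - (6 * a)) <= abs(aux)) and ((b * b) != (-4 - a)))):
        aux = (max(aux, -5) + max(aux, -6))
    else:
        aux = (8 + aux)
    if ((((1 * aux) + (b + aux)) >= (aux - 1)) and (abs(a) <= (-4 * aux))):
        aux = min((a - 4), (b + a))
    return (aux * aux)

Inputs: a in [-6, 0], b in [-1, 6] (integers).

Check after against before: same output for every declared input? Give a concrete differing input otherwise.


The rewrite breaks on a=0, b=0, where the results are 0 and 16.
before: aux = 0; (((max(7, aux) - (6 * a)) <= abs(aux)) and ((b * b) != (-4 - a))) -> false; aux = 0; ((((1 * aux) + (b + aux)) >= (aux - 1)) and (abs(a) <= (-4 * aux))) -> true; aux = 0; return 0
after: aux = 0; (not (((max(7, aux) - (6 * a)) <= abs(aux)) and ((b * b) != (-4 - a)))) -> true; aux = 0; ((((1 * aux) + (b + aux)) >= (aux - 1)) and (abs(a) <= (-4 * aux))) -> true; aux = -4; return 16
verdict: not equivalent; witness: a=0, b=0


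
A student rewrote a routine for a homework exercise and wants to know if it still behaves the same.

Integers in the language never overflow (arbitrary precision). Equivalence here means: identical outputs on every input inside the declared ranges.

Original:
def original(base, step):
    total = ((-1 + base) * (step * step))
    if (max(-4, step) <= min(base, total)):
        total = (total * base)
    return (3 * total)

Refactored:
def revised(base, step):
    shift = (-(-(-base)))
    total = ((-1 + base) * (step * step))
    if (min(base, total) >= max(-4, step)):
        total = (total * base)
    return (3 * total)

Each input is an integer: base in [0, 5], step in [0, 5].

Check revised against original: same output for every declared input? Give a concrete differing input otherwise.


Although statement counts differ; comparison usage differs; local variable names differ, 36/36 inputs agree.
verdict: equivalent


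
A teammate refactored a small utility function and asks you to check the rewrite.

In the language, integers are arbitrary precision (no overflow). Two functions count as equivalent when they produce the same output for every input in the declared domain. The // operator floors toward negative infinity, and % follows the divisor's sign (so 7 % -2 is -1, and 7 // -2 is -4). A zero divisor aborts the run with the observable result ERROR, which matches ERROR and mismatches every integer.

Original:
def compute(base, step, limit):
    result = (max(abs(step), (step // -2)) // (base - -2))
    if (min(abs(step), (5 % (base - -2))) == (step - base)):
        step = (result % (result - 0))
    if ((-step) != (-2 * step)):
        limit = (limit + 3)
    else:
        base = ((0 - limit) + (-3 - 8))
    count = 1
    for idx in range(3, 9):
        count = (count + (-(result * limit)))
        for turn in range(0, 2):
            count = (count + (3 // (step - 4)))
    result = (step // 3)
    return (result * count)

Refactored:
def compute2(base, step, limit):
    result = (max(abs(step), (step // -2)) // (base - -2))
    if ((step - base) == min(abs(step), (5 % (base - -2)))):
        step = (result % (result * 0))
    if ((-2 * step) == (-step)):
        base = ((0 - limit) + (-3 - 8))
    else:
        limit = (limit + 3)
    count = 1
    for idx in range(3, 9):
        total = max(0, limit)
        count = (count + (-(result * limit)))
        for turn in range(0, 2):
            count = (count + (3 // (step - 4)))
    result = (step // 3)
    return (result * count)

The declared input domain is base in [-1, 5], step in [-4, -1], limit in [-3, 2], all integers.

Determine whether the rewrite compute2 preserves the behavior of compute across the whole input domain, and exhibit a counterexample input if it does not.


Consider the input base=-1, step=-1, limit=-3.
compute: result := 1 | (min(abs(step), (5 % (base - -2))) == (step - base)): true | step := 0 | ((-step) != (-2 * step)): false | base := -8 | count := 1 | iter idx=3: | count := 4 | iter turn=0: | count := 3 | iter turn=1: | count := 2 | iter idx=4: | count := 5 | iter turn=0: | count := 4 | iter turn=1: | count := 3 | iter idx=5: | count := 6 | iter turn=0: | count := 5 | iter turn=1: | count := 4 | iter idx=6: | count := 7 | iter turn=0: | count := 6 | iter turn=1: | count := 5 | iter idx=7: | count := 8 | iter turn=0: | count := 7 | iter turn=1: | count := 6 | iter idx=8: | count := 9 | iter turn=0: | count := 8 | iter turn=1: | count := 7 | result := 0 | result 0
compute2: result := 1 | ((step - base) == min(abs(step), (5 % (base - -2)))): true | divide-by-zero, output ERROR
0 vs ERROR — the two versions disagree here.
verdict: not equivalent; witness: base=-1, step=-1, limit=-3


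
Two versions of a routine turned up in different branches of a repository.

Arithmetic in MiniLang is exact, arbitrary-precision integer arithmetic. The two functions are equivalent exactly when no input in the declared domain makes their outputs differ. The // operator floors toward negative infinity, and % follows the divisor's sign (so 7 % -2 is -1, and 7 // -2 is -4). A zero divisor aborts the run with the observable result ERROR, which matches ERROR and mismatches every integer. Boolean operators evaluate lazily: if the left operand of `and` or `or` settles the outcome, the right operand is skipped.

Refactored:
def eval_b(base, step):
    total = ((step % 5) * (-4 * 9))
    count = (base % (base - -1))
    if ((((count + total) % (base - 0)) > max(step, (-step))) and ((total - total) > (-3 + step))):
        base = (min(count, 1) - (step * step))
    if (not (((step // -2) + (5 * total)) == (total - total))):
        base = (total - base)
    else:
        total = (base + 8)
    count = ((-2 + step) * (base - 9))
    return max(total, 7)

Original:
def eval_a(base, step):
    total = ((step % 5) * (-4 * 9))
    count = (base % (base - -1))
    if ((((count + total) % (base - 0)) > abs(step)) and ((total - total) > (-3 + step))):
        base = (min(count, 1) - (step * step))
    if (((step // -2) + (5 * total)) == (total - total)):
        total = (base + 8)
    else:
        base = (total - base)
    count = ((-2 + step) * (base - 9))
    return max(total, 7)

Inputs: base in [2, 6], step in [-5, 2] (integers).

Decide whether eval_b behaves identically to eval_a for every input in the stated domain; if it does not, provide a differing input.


Behavior is preserved: although boolean connective usage differs, plus min/max/abs usage differs, the outputs never diverge.
One worked example (base=6, step=-2) — eval_a: total := -108 | count := 6 | ((((count + total) % (base - 0)) > abs(step)) and ((total - total) > (-3 + step))): false | (((step // -2) + (5 * total)) == (total - total)): false | base := -114 | count := 492 | result 7; eval_b: total := -108 | count := 6 | ((((count + total) % (base - 0)) > max(step, (-step))) and ((total - total) > (-3 + step))): false | (not (((step // -2) + (5 * total)) == (total - total))): true | base := -114 | count := 492 | result 7; agreement on 7.
Checked all 40 inputs in the declared domain: the outputs agree on every one.
verdict: equivalent


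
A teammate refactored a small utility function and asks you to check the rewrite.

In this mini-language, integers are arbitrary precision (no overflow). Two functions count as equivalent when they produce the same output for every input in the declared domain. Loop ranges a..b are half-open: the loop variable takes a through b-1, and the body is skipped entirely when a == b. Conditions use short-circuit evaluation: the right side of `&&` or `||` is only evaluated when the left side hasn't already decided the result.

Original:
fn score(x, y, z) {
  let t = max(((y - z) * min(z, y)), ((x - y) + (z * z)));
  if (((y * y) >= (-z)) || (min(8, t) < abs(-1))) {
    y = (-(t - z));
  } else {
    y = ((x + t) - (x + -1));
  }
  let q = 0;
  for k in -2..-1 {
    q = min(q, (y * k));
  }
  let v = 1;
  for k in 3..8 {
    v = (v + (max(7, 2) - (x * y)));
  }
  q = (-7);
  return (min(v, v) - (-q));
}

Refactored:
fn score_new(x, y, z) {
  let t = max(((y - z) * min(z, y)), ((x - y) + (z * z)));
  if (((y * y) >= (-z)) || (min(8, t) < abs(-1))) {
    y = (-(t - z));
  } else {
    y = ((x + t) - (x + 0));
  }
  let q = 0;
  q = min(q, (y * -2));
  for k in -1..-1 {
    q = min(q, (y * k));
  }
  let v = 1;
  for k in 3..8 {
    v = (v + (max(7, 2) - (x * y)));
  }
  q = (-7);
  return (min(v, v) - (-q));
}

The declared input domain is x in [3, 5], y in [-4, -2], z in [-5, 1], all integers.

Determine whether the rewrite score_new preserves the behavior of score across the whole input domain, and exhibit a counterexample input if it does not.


Consider the input x=3, y=-2, z=-5.
score: t = 30; (((y * y) >= (-z)) || (min(8, t) < abs(-1))) -> false; y = 31; q = 0; [k=-2]; q = -62; v = 1; [k=3]; v = -85; [k=4]; v = -171; [k=5]; v = -257; [k=6]; v = -343; [k=7]; v = -429; q = -7; return -436
score_new: t = 30; (((y * y) >= (-z)) || (min(8, t) < abs(-1))) -> false; y = 30; q = 0; q = -60; the k loop: no iterations; v = 1; [k=3]; v = -82; [k=4]; v = -165; [k=5]; v = -248; [k=6]; v = -331; [k=7]; v = -414; q = -7; return -421
-436 vs -421 — the two versions disagree here.
verdict: not equivalent; witness: x=3, y=-2, z=-5


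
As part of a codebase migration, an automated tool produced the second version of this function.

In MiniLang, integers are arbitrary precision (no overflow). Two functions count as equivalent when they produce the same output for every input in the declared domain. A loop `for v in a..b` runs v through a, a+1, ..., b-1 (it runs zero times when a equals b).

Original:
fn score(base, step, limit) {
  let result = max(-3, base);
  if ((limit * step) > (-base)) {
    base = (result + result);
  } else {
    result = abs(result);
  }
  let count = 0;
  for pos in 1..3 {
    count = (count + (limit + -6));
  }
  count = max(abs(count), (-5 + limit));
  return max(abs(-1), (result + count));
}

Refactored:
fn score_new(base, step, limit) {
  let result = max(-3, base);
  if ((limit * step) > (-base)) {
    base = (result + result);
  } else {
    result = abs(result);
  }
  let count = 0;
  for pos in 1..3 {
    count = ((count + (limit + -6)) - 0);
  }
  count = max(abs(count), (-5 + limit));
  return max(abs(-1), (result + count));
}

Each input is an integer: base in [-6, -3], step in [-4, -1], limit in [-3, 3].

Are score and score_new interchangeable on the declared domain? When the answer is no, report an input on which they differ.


Comparing the listings, the differences include: arithmetic usage differs, plus constant usage differs.
Spot check at base=-6, step=-4, limit=-1 — score: result=-3, then ((limit * step) > (-base)) is false, then result=3, then count=0, then (pos=1), then count=-7, then (pos=2), then count=-14, then count=14, then returns 17. score_new: result=-3, then ((limit * step) > (-base)) is false, then result=3, then count=0, then (pos=1), then count=-7, then (pos=2), then count=-14, then count=14, then returns 17. Both give 17.
Checked all 112 inputs in the declared domain: the outputs agree on every one.
verdict: equivalent


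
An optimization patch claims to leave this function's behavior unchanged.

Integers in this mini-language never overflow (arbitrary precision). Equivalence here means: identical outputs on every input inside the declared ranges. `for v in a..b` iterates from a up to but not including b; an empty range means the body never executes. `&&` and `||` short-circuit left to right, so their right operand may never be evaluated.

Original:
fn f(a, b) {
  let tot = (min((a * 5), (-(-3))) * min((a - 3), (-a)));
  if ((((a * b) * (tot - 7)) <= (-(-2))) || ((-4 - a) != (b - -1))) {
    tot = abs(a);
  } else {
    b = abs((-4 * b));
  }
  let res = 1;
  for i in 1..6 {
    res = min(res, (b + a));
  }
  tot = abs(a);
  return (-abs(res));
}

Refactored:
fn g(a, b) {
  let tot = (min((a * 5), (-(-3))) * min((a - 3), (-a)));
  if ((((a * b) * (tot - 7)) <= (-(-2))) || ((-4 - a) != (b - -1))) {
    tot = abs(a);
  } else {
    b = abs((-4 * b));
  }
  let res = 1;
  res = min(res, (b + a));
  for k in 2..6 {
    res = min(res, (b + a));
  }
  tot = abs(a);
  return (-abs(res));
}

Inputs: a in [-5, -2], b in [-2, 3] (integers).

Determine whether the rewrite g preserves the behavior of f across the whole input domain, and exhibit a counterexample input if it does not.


The two versions differ — the changes include arithmetic usage differs, and loop structure differs, and local variable names differ, and min/max/abs usage differs, and statement counts differ.
Tracing a=-2, b=-1: f: tot := 50 | ((((a * b) * (tot - 7)) <= (-(-2))) || ((-4 - a) != (b - -1))): true | tot := 2 | res := 1 | iter i=1: | res := -3 | iter i=2: | res := -3 | iter i=3: | res := -3 | iter i=4: | res := -3 | iter i=5: | res := -3 | tot := 2 | result -3 | g: tot := 50 | ((((a * b) * (tot - 7)) <= (-(-2))) || ((-4 - a) != (b - -1))): true | tot := 2 | res := 1 | res := -3 | iter k=2: | res := -3 | iter k=3: | res := -3 | iter k=4: | res := -3 | iter k=5: | res := -3 | tot := 2 | result -3 — matching result -3.
Across all 24 domain points the two functions coincide.
verdict: equivalent


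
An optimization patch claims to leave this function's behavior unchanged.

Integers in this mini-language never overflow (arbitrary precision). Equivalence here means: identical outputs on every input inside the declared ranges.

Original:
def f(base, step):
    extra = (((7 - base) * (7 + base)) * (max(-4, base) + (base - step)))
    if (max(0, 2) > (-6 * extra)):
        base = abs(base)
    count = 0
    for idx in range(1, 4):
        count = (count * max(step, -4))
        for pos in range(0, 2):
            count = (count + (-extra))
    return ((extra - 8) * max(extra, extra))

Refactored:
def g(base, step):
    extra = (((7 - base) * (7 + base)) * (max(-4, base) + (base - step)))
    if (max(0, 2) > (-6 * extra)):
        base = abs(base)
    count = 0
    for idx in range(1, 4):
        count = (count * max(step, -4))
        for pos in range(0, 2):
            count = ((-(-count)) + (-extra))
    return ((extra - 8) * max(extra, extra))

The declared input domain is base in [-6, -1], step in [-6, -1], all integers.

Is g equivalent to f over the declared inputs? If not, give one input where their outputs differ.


Comparing the listings, the differences include: same computation, different form.
One worked example (base=-5, step=-4) — f: extra := -120 | (max(0, 2) > (-6 * extra)): false | count := 0 | iter idx=1: | count := 0 | iter pos=0: | count := 120 | iter pos=1: | count := 240 | iter idx=2: | count := -960 | iter pos=0: | count := -840 | iter pos=1: | count := -720 | iter idx=3: | count := 2880 | iter pos=0: | count := 3000 | iter pos=1: | count := 3120 | result 15360; g: extra := -120 | (max(0, 2) > (-6 * extra)): false | count := 0 | iter idx=1: | count := 0 | iter pos=0: | count := 120 | iter pos=1: | count := 240 | iter idx=2: | count := -960 | iter pos=0: | count := -840 | iter pos=1: | count := -720 | iter idx=3: | count := 2880 | iter pos=0: | count := 3000 | iter pos=1: | count := 3120 | result 15360; agreement on 15360.
Across all 36 domain points the two functions coincide.
verdict: equivalent
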